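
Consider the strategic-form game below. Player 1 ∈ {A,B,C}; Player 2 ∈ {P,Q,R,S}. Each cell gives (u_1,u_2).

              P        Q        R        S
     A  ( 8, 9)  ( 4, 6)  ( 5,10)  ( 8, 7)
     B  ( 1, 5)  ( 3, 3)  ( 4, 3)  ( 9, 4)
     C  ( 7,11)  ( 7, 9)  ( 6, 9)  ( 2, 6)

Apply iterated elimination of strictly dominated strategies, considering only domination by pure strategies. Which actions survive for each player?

IESDS → P1:{A,C} P2:{P,R}

P2 drop Q (P beats it: A:9>6 B:5>3 C:11>9)
P2 drop S (P beats it: A:9>7 B:5>4 C:11>6)
P1 drop B (A beats it: P:8>1 R:5>4)
P1→{A,C} P2→{P,R}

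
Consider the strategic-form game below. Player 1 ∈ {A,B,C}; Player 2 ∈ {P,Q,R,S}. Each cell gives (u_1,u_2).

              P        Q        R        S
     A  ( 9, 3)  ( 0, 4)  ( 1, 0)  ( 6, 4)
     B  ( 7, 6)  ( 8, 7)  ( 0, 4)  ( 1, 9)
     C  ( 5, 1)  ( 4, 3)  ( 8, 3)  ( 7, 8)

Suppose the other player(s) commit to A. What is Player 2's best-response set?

u_2(P vs A) = 3
u_2(Q vs A) = 4
u_2(R vs A) = 0
u_2(S vs A) = 4
max payoff 4 at {Q,S}

argmax u_2 = {Q,S}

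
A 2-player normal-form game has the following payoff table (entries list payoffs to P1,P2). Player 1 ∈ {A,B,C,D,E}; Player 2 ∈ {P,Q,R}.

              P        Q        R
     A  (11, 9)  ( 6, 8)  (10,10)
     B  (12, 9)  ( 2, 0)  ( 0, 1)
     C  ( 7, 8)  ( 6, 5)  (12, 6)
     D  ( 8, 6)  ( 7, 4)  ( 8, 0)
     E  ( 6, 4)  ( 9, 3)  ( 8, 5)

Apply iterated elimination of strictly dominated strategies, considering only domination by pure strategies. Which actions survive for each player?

P2 drop Q (P beats it: A:9>8 B:9>0 C:8>5 D:6>4 E:4>3)
P1 drop D (A beats it: P:11>8 R:10>8)
P1 drop E (A beats it: P:11>6 R:10>8)
P1→{A,B,C} P2→{P,R}

Survivors P1:{A,B,C} P2:{P,R}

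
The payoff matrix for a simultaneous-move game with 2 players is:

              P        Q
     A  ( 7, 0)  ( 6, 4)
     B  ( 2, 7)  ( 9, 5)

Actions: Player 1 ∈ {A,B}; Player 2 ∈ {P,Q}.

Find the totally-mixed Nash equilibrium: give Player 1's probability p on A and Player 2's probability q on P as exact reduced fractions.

(p,q) = (1/3, 3/8)

P1 indiff ⇒ q·7+(1-q)·6 = q·2+(1-q)·9 ⇒ q(5) = (1-q)(3) ⇒ q = 3/8
P2 indiff ⇒ p·0+(1-p)·7 = p·4+(1-p)·5 ⇒ p(-4) = (1-p)(-2) ⇒ p = 1/3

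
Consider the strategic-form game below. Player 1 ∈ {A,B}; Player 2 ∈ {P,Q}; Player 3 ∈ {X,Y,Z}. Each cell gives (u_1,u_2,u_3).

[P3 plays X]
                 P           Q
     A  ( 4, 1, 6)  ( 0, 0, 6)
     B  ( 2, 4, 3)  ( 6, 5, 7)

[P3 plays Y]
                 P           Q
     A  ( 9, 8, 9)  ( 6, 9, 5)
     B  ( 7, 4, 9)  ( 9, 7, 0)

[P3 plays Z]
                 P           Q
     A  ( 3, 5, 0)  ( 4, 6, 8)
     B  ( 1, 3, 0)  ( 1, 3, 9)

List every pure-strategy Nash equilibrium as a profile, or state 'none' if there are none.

Nash profiles: (A,Q,Z)

(A,P,X): not NE [P3→Y gives 9>6]
(A,P,Y): not NE [P2→Q gives 9>8]
(A,P,Z): not NE [P2→Q gives 6>5; P3→Y gives 9>0]
(A,Q,X): not NE [P1→B gives 6>0; P2→P gives 1>0; P3→Z gives 8>6]
(A,Q,Y): not NE [P1→B gives 9>6; P3→Z gives 8>5]
(A,Q,Z): NE
(B,P,X): not NE [P1→A gives 4>2; P2→Q gives 5>4; P3→Y gives 9>3]
(B,P,Y): not NE [P1→A gives 9>7; P2→Q gives 7>4]
(B,P,Z): not NE [P1→A gives 3>1; P3→Y gives 9>0]
(B,Q,X): not NE [P3→Z gives 9>7]
(B,Q,Y): not NE [P3→Z gives 9>0]
(B,Q,Z): not NE [P1→A gives 4>1]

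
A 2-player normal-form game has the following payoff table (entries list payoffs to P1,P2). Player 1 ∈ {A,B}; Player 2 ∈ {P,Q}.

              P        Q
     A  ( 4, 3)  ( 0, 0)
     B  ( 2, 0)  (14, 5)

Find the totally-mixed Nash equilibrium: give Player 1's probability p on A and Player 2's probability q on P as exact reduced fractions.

P1 mixes 5/8 on A; P2 mixes 7/8 on P

P1 indiff ⇒ q·4+(1-q)·0 = q·2+(1-q)·14 ⇒ q(2) = (1-q)(14) ⇒ q = 7/8
P2 indiff ⇒ p·3+(1-p)·0 = p·0+(1-p)·5 ⇒ p(3) = (1-p)(5) ⇒ p = 5/8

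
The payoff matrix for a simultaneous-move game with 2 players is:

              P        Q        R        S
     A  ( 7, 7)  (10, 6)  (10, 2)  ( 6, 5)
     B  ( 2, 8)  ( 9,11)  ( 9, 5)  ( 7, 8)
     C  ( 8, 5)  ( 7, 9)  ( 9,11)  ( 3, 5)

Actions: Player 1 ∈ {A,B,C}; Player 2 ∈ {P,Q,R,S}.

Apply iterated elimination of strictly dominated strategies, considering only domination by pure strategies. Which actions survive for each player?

P2 drop S (Q beats it: A:6>5 B:11>8 C:9>5)
P1 drop B (A beats it: P:7>2 Q:10>9 R:10>9)
P1→{A,C} P2→{P,Q,R}

Remaining: P1:{A,C} P2:{P,Q,R}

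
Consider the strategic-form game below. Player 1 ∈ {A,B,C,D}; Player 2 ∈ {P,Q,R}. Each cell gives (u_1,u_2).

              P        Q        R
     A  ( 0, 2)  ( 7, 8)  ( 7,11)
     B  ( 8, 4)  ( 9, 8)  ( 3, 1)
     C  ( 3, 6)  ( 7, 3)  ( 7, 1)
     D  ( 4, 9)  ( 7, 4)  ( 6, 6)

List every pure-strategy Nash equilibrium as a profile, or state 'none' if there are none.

Nash profiles: (A,R), (B,Q)

(A,P): not NE [P1→B gives 8>0; P2→R gives 11>2]
(A,Q): not NE [P1→B gives 9>7; P2→R gives 11>8]
(A,R): NE
(B,P): not NE [P2→Q gives 8>4]
(B,Q): NE
(B,R): not NE [P1→C gives 7>3; P2→Q gives 8>1]
(C,P): not NE [P1→B gives 8>3]
(C,Q): not NE [P1→B gives 9>7; P2→P gives 6>3]
(C,R): not NE [P2→P gives 6>1]
(D,P): not NE [P1→B gives 8>4]
(D,Q): not NE [P1→B gives 9>7; P2→P gives 9>4]
(D,R): not NE [P1→C gives 7>6; P2→P gives 9>6]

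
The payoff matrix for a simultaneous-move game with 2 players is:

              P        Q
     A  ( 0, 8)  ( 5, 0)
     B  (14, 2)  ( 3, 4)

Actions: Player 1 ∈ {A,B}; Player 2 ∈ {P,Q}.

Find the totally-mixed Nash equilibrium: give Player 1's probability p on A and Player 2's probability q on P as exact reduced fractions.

P1 indiff ⇒ q·0+(1-q)·5 = q·14+(1-q)·3 ⇒ q(-14) = (1-q)(-2) ⇒ q = 1/8
P2 indiff ⇒ p·8+(1-p)·2 = p·0+(1-p)·4 ⇒ p(8) = (1-p)(2) ⇒ p = 1/5

(p,q) = (1/5, 1/8)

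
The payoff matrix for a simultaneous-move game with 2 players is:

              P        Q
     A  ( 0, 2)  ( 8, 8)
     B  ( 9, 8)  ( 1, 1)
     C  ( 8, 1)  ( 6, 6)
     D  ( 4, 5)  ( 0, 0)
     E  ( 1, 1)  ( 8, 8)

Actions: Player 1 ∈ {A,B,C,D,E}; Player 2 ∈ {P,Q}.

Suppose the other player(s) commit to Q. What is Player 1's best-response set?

P1 best: {A,E}

u_1(A vs Q) = 8
u_1(B vs Q) = 1
u_1(C vs Q) = 6
u_1(D vs Q) = 0
u_1(E vs Q) = 8
max payoff 8 at {A,E}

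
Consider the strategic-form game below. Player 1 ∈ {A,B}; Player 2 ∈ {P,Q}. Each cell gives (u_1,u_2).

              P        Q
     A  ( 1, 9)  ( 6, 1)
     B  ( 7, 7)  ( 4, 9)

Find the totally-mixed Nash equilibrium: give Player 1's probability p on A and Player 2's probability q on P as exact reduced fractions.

P1 indiff ⇒ q·1+(1-q)·6 = q·7+(1-q)·4 ⇒ q(-6) = (1-q)(-2) ⇒ q = 1/4
P2 indiff ⇒ p·9+(1-p)·7 = p·1+(1-p)·9 ⇒ p(8) = (1-p)(2) ⇒ p = 1/5

p=1/5, q=1/4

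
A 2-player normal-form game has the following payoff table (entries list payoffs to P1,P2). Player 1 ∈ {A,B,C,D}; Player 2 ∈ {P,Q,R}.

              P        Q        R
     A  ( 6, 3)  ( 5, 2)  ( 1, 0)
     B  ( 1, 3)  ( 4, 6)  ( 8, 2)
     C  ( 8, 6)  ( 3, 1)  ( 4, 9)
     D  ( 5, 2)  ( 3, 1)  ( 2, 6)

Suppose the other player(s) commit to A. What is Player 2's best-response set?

u_2(P vs A) = 3
u_2(Q vs A) = 2
u_2(R vs A) = 0
max payoff 3 at {P}

argmax u_2 = {P}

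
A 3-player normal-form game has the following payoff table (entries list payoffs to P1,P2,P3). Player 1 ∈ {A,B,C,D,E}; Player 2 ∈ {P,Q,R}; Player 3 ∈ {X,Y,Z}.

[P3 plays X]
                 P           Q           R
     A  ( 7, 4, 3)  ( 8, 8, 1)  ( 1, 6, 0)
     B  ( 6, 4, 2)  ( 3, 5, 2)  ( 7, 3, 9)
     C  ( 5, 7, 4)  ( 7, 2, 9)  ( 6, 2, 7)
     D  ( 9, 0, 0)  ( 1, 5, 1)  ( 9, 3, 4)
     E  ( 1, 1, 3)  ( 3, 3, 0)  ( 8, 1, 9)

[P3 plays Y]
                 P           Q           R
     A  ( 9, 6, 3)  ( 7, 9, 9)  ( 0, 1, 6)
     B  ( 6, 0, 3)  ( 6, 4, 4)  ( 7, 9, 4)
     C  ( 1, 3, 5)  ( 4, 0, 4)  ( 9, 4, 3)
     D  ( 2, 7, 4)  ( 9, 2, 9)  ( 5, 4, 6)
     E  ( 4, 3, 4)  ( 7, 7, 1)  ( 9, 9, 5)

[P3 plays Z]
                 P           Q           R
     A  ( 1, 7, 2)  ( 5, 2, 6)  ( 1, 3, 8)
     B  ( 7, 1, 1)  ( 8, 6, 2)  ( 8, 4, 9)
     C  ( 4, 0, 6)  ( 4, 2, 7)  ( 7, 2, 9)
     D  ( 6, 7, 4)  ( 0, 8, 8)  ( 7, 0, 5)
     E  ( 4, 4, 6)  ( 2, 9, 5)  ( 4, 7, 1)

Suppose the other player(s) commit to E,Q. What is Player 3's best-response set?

BR_3 = {Z}

u_3(X vs E,Q) = 0
u_3(Y vs E,Q) = 1
u_3(Z vs E,Q) = 5
max payoff 5 at {Z}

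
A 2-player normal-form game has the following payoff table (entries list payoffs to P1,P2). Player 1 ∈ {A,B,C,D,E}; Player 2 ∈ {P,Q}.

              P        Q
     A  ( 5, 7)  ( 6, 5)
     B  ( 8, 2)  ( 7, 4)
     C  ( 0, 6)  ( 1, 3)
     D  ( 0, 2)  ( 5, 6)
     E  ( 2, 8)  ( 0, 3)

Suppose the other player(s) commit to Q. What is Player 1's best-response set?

BR_1 = {B}

u_1(A vs Q) = 6
u_1(B vs Q) = 7
u_1(C vs Q) = 1
u_1(D vs Q) = 5
u_1(E vs Q) = 0
max payoff 7 at {B}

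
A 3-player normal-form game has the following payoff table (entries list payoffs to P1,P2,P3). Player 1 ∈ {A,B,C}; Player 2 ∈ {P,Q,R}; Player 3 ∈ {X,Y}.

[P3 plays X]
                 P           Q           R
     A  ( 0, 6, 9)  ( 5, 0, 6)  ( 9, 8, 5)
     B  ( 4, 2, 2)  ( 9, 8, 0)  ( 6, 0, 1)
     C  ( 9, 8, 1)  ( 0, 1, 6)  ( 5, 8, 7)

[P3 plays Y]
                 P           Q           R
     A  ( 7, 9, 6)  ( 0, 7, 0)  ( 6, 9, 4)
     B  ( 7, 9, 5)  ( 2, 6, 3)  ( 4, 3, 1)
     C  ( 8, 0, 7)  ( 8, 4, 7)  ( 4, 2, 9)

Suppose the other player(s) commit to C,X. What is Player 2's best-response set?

P2 best: {P,R}

u_2(P vs C,X) = 8
u_2(Q vs C,X) = 1
u_2(R vs C,X) = 8
max payoff 8 at {P,R}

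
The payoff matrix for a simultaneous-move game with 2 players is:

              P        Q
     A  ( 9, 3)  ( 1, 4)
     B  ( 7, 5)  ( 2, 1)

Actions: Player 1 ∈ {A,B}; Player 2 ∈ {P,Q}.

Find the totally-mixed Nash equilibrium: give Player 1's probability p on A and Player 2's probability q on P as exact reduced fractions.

P1 indiff ⇒ q·9+(1-q)·1 = q·7+(1-q)·2 ⇒ q(2) = (1-q)(1) ⇒ q = 1/3
P2 indiff ⇒ p·3+(1-p)·5 = p·4+(1-p)·1 ⇒ p(-1) = (1-p)(-4) ⇒ p = 4/5

p=4/5, q=1/3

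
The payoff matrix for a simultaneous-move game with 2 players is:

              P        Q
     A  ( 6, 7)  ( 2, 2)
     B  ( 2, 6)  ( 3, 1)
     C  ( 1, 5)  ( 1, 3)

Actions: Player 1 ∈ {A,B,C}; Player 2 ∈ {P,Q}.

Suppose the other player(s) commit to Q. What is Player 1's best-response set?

u_1(A vs Q) = 2
u_1(B vs Q) = 3
u_1(C vs Q) = 1
max payoff 3 at {B}

P1 best: {B}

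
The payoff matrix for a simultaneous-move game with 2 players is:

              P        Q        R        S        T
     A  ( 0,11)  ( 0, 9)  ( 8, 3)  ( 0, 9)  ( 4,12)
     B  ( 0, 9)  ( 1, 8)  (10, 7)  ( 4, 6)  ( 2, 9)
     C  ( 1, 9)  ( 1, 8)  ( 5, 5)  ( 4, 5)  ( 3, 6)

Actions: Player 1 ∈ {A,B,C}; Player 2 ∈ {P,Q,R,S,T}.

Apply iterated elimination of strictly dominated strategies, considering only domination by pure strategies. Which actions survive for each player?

Survivors P1:{A,C} P2:{P,T}

P2 drop Q (P beats it: A:11>9 B:9>8 C:9>8)
P2 drop R (P beats it: A:11>3 B:9>7 C:9>5)
P2 drop S (P beats it: A:11>9 B:9>6 C:9>5)
P1 drop B (C beats it: P:1>0 T:3>2)
P1→{A,C} P2→{P,T}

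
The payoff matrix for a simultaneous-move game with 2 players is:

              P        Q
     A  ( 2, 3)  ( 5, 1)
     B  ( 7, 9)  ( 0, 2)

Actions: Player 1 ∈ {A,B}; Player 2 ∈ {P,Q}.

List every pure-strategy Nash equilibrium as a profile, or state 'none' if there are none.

NE set: (B,P)

(A,P): not NE [P1→B gives 7>2]
(A,Q): not NE [P2→P gives 3>1]
(B,P): NE
(B,Q): not NE [P1→A gives 5>0; P2→P gives 9>2]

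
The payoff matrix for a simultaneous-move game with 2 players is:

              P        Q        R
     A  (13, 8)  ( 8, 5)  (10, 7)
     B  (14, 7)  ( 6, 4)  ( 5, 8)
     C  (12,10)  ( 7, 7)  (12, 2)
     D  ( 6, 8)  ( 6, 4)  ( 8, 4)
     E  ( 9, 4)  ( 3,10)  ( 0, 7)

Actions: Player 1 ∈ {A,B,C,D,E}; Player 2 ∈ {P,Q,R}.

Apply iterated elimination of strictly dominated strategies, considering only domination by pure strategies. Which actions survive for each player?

IESDS → P1:{A,B,C} P2:{P,R}

P1 drop D (A beats it: P:13>6 Q:8>6 R:10>8)
P1 drop E (A beats it: P:13>9 Q:8>3 R:10>0)
P2 drop Q (P beats it: A:8>5 B:7>4 C:10>7)
P1→{A,B,C} P2→{P,R}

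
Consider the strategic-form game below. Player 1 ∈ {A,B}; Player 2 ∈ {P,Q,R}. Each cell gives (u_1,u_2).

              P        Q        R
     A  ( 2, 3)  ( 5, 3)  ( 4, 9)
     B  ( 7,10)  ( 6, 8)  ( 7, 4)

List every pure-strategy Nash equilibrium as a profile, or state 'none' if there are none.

NE set: (B,P)

(A,P): not NE [P1→B gives 7>2; P2→R gives 9>3]
(A,Q): not NE [P1→B gives 6>5; P2→R gives 9>3]
(A,R): not NE [P1→B gives 7>4]
(B,P): NE
(B,Q): not NE [P2→P gives 10>8]
(B,R): not NE [P2→P gives 10>4]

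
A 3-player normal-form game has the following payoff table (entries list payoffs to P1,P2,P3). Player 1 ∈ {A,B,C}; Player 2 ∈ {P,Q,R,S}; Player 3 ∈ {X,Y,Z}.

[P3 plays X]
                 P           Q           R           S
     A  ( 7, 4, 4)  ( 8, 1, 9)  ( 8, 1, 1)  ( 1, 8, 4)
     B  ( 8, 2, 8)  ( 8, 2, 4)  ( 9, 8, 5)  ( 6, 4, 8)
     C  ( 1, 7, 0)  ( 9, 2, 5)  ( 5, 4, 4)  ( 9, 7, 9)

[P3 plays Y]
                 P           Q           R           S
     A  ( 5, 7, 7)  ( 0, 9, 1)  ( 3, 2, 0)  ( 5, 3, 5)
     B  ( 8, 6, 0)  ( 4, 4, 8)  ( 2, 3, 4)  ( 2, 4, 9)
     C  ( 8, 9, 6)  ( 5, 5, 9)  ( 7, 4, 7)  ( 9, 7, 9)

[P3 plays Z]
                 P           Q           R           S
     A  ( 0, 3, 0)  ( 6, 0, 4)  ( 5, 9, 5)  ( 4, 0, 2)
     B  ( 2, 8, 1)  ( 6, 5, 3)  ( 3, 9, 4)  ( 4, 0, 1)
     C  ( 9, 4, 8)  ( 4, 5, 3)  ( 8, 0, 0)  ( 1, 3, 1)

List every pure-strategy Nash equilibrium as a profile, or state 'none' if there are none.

PSNE = {(B,R,X), (C,S,X)}

(A,P,X): not NE [P1→B gives 8>7; P2→S gives 8>4; P3→Y gives 7>4]
(A,P,Y): not NE [P1→C gives 8>5; P2→Q gives 9>7]
(A,P,Z): not NE [P1→C gives 9>0; P2→R gives 9>3; P3→Y gives 7>0]
(A,Q,X): not NE [P1→C gives 9>8; P2→S gives 8>1]
(A,Q,Y): not NE [P1→C gives 5>0; P3→X gives 9>1]
(A,Q,Z): not NE [P2→R gives 9>0; P3→X gives 9>4]
(A,R,X): not NE [P1→B gives 9>8; P2→S gives 8>1; P3→Z gives 5>1]
(A,R,Y): not NE [P1→C gives 7>3; P2→Q gives 9>2; P3→Z gives 5>0]
(A,R,Z): not NE [P1→C gives 8>5]
(A,S,X): not NE [P1→C gives 9>1; P3→Y gives 5>4]
(A,S,Y): not NE [P1→C gives 9>5; P2→Q gives 9>3]
(A,S,Z): not NE [P2→R gives 9>0; P3→Y gives 5>2]
(B,P,X): not NE [P2→R gives 8>2]
(B,P,Y): not NE [P3→X gives 8>0]
(B,P,Z): not NE [P1→C gives 9>2; P2→R gives 9>8; P3→X gives 8>1]
(B,Q,X): not NE [P1→C gives 9>8; P2→R gives 8>2; P3→Y gives 8>4]
(B,Q,Y): not NE [P1→C gives 5>4; P2→P gives 6>4]
(B,Q,Z): not NE [P2→R gives 9>5; P3→Y gives 8>3]
(B,R,X): NE
(B,R,Y): not NE [P1→C gives 7>2; P2→P gives 6>3; P3→X gives 5>4]
(B,R,Z): not NE [P1→C gives 8>3; P3→X gives 5>4]
(B,S,X): not NE [P1→C gives 9>6; P2→R gives 8>4; P3→Y gives 9>8]
(B,S,Y): not NE [P1→C gives 9>2; P2→P gives 6>4]
(B,S,Z): not NE [P2→R gives 9>0; P3→Y gives 9>1]
(C,P,X): not NE [P1→B gives 8>1; P3→Z gives 8>0]
(C,P,Y): not NE [P3→Z gives 8>6]
(C,P,Z): not NE [P2→Q gives 5>4]
(C,Q,X): not NE [P2→S gives 7>2; P3→Y gives 9>5]
(C,Q,Y): not NE [P2→P gives 9>5]
(C,Q,Z): not NE [P1→B gives 6>4; P3→Y gives 9>3]
(C,R,X): not NE [P1→B gives 9>5; P2→S gives 7>4; P3→Y gives 7>4]
(C,R,Y): not NE [P2→P gives 9>4]
(C,R,Z): not NE [P2→Q gives 5>0; P3→Y gives 7>0]
(C,S,X): NE
(C,S,Y): not NE [P2→P gives 9>7]
(C,S,Z): not NE [P1→B gives 4>1; P2→Q gives 5>3; P3→Y gives 9>1]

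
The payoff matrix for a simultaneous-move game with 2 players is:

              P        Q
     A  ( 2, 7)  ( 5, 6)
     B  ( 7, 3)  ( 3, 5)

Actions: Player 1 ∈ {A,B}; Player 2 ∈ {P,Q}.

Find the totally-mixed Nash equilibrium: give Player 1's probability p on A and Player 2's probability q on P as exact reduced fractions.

P1 mixes 2/3 on A; P2 mixes 2/7 on P

P1 indiff ⇒ q·2+(1-q)·5 = q·7+(1-q)·3 ⇒ q(-5) = (1-q)(-2) ⇒ q = 2/7
P2 indiff ⇒ p·7+(1-p)·3 = p·6+(1-p)·5 ⇒ p(1) = (1-p)(2) ⇒ p = 2/3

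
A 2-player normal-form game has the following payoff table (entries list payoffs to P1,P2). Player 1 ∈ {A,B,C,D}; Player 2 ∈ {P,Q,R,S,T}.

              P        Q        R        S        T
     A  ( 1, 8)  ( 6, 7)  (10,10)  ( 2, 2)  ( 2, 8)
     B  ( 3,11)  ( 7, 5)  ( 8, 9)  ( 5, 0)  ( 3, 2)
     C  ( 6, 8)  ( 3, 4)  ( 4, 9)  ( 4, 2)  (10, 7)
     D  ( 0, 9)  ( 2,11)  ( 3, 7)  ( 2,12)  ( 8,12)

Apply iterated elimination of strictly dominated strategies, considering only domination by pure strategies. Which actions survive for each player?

Survivors P1:{A,B,C} P2:{P,R}

P1 drop D (C beats it: P:6>0 Q:3>2 R:4>3 S:4>2 T:10>8)
P2 drop Q (P beats it: A:8>7 B:11>5 C:8>4)
P2 drop S (P beats it: A:8>2 B:11>0 C:8>2)
P2 drop T (R beats it: A:10>8 B:9>2 C:9>7)
P1→{A,B,C} P2→{P,R}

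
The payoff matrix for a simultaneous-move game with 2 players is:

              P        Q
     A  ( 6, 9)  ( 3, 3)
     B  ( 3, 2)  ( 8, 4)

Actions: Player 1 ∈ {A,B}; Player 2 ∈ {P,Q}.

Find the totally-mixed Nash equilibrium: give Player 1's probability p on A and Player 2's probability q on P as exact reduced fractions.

P1 indiff ⇒ q·6+(1-q)·3 = q·3+(1-q)·8 ⇒ q(3) = (1-q)(5) ⇒ q = 5/8
P2 indiff ⇒ p·9+(1-p)·2 = p·3+(1-p)·4 ⇒ p(6) = (1-p)(2) ⇒ p = 1/4

p=1/4, q=5/8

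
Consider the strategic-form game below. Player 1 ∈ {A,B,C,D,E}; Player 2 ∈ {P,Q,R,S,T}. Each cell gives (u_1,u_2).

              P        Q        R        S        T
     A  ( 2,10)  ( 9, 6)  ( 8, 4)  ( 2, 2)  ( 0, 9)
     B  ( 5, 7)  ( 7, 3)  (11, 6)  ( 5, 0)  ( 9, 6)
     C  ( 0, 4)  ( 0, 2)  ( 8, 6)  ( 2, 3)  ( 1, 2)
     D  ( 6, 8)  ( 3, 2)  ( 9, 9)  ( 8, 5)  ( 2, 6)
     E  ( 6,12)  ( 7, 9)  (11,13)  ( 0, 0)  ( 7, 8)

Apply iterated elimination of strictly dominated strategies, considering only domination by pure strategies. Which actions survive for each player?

IESDS → P1:{B,D,E} P2:{P,R}

P1 drop C (B beats it: P:5>0 Q:7>0 R:11>8 S:5>2 T:9>1)
P2 drop Q (P beats it: A:10>6 B:7>3 D:8>2 E:12>9)
P1 drop A (B beats it: P:5>2 R:11>8 S:5>2 T:9>0)
P2 drop S (P beats it: B:7>0 D:8>5 E:12>0)
P2 drop T (P beats it: B:7>6 D:8>6 E:12>8)
P1→{B,D,E} P2→{P,R}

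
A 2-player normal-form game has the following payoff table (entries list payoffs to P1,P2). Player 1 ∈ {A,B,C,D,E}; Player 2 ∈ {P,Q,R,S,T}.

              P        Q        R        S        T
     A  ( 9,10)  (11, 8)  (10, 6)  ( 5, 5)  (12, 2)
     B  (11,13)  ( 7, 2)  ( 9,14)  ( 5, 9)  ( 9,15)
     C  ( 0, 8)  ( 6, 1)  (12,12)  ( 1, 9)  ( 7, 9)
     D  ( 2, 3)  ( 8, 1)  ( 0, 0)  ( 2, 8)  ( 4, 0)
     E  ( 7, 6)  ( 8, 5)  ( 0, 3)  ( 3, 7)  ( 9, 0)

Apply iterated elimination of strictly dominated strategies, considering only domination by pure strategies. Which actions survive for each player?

P1 drop D (A beats it: P:9>2 Q:11>8 R:10>0 S:5>2 T:12>4)
P1 drop E (A beats it: P:9>7 Q:11>8 R:10>0 S:5>3 T:12>9)
P2 drop Q (P beats it: A:10>8 B:13>2 C:8>1)
P2 drop S (R beats it: A:6>5 B:14>9 C:12>9)
P1→{A,B,C} P2→{P,R,T}

Remaining: P1:{A,B,C} P2:{P,R,T}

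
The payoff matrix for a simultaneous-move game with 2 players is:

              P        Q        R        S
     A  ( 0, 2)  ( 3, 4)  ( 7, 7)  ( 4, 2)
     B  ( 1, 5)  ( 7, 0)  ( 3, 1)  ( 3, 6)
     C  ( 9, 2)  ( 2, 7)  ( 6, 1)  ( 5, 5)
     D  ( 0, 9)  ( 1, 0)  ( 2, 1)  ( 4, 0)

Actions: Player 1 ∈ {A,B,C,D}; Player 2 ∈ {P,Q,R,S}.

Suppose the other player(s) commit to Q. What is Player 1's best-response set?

u_1(A vs Q) = 3
u_1(B vs Q) = 7
u_1(C vs Q) = 2
u_1(D vs Q) = 1
max payoff 7 at {B}

BR_1 = {B}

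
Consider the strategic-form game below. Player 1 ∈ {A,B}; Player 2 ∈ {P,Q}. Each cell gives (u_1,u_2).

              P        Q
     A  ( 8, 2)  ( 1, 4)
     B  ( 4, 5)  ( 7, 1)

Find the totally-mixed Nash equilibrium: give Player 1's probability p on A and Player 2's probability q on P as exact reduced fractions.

P1 indiff ⇒ q·8+(1-q)·1 = q·4+(1-q)·7 ⇒ q(4) = (1-q)(6) ⇒ q = 3/5
P2 indiff ⇒ p·2+(1-p)·5 = p·4+(1-p)·1 ⇒ p(-2) = (1-p)(-4) ⇒ p = 2/3

(p,q) = (2/3, 3/5)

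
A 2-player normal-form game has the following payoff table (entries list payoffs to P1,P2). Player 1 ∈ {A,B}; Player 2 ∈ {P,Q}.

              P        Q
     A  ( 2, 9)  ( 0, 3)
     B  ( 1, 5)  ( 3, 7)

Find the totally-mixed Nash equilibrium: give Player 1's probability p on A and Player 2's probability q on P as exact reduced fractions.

P1 indiff ⇒ q·2+(1-q)·0 = q·1+(1-q)·3 ⇒ q(1) = (1-q)(3) ⇒ q = 3/4
P2 indiff ⇒ p·9+(1-p)·5 = p·3+(1-p)·7 ⇒ p(6) = (1-p)(2) ⇒ p = 1/4

P1 mixes 1/4 on A; P2 mixes 3/4 on P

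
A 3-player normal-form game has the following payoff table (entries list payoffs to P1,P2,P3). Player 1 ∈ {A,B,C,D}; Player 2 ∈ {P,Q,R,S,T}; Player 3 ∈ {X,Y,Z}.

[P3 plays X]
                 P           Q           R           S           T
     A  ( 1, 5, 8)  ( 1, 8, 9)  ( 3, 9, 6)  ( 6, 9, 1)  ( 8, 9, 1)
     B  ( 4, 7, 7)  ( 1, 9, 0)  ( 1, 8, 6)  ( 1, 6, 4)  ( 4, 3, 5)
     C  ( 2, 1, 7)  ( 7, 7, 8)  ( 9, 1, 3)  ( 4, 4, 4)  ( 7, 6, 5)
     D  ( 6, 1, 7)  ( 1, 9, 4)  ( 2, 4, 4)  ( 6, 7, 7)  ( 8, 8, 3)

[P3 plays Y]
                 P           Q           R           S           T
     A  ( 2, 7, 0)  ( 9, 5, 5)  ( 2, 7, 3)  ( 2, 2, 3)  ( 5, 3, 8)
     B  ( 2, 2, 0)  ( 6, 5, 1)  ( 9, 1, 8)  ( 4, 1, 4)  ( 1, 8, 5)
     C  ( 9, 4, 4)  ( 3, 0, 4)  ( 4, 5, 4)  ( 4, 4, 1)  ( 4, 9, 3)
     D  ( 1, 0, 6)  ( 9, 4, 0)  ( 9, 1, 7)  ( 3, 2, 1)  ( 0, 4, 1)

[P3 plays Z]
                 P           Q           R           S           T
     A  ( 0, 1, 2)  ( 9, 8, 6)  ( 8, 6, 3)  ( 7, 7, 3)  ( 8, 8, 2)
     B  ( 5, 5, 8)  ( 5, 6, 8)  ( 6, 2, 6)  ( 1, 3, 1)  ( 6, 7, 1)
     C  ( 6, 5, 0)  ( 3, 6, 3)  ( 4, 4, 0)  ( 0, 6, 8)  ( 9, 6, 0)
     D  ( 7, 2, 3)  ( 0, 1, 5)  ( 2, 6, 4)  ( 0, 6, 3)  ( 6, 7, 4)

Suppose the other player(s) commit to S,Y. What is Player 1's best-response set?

P1 best: {B,C}

u_1(A vs S,Y) = 2
u_1(B vs S,Y) = 4
u_1(C vs S,Y) = 4
u_1(D vs S,Y) = 3
max payoff 4 at {B,C}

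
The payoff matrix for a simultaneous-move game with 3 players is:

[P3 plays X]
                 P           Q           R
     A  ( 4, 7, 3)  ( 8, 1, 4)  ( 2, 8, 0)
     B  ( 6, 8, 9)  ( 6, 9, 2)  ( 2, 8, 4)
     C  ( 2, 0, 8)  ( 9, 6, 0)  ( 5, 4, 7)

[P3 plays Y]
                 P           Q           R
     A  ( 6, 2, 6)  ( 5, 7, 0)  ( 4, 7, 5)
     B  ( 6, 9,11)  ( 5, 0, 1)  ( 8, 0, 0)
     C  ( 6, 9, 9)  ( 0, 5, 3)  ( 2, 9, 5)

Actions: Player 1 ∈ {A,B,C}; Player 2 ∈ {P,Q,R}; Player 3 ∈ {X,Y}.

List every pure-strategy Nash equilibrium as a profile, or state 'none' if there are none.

Nash profiles: (B,P,Y), (C,P,Y)

(A,P,X): not NE [P1→B gives 6>4; P2→R gives 8>7; P3→Y gives 6>3]
(A,P,Y): not NE [P2→R gives 7>2]
(A,Q,X): not NE [P1→C gives 9>8; P2→R gives 8>1]
(A,Q,Y): not NE [P3→X gives 4>0]
(A,R,X): not NE [P1→C gives 5>2; P3→Y gives 5>0]
(A,R,Y): not NE [P1→B gives 8>4]
(B,P,X): not NE [P2→Q gives 9>8; P3→Y gives 11>9]
(B,P,Y): NE
(B,Q,X): not NE [P1→C gives 9>6]
(B,Q,Y): not NE [P2→P gives 9>0; P3→X gives 2>1]
(B,R,X): not NE [P1→C gives 5>2; P2→Q gives 9>8]
(B,R,Y): not NE [P2→P gives 9>0; P3→X gives 4>0]
(C,P,X): not NE [P1→B gives 6>2; P2→Q gives 6>0; P3→Y gives 9>8]
(C,P,Y): NE
(C,Q,X): not NE [P3→Y gives 3>0]
(C,Q,Y): not NE [P1→B gives 5>0; P2→R gives 9>5]
(C,R,X): not NE [P2→Q gives 6>4]
(C,R,Y): not NE [P1→B gives 8>2; P3→X gives 7>5]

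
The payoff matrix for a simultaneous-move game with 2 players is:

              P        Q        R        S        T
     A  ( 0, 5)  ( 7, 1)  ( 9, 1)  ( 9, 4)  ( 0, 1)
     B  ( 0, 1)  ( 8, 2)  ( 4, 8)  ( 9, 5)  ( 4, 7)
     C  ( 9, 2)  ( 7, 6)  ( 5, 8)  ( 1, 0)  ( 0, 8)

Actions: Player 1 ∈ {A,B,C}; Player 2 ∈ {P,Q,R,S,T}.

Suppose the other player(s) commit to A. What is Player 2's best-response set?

P2 best: {P}

u_2(P vs A) = 5
u_2(Q vs A) = 1
u_2(R vs A) = 1
u_2(S vs A) = 4
u_2(T vs A) = 1
max payoff 5 at {P}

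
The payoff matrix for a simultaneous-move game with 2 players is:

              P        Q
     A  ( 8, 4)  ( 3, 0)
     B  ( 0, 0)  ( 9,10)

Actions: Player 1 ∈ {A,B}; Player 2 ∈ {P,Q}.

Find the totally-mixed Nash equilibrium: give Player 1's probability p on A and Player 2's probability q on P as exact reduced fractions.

P1 indiff ⇒ q·8+(1-q)·3 = q·0+(1-q)·9 ⇒ q(8) = (1-q)(6) ⇒ q = 3/7
P2 indiff ⇒ p·4+(1-p)·0 = p·0+(1-p)·10 ⇒ p(4) = (1-p)(10) ⇒ p = 5/7

P1 mixes 5/7 on A; P2 mixes 3/7 on P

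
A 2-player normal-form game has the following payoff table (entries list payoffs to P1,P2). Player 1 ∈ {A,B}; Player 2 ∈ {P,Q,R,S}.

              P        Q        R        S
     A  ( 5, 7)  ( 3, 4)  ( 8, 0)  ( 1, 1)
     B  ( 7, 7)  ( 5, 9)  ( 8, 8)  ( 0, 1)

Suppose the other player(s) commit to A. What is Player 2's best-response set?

u_2(P vs A) = 7
u_2(Q vs A) = 4
u_2(R vs A) = 0
u_2(S vs A) = 1
max payoff 7 at {P}

BR_2 = {P}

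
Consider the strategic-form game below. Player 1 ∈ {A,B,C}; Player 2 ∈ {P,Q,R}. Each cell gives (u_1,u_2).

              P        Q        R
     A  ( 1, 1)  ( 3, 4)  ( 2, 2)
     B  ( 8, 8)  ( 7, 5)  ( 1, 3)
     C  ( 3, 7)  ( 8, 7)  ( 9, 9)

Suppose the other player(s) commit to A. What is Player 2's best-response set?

u_2(P vs A) = 1
u_2(Q vs A) = 4
u_2(R vs A) = 2
max payoff 4 at {Q}

argmax u_2 = {Q}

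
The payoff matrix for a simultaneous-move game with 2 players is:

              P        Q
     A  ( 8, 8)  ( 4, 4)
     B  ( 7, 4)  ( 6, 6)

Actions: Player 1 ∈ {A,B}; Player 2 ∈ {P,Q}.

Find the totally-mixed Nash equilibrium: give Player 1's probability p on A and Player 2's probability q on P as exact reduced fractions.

P1 indiff ⇒ q·8+(1-q)·4 = q·7+(1-q)·6 ⇒ q(1) = (1-q)(2) ⇒ q = 2/3
P2 indiff ⇒ p·8+(1-p)·4 = p·4+(1-p)·6 ⇒ p(4) = (1-p)(2) ⇒ p = 1/3

P1 mixes 1/3 on A; P2 mixes 2/3 on P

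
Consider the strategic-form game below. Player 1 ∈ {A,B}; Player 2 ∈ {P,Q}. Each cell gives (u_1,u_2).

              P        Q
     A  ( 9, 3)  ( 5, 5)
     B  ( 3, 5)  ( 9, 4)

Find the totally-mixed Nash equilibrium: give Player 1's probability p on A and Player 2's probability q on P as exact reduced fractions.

P1 indiff ⇒ q·9+(1-q)·5 = q·3+(1-q)·9 ⇒ q(6) = (1-q)(4) ⇒ q = 2/5
P2 indiff ⇒ p·3+(1-p)·5 = p·5+(1-p)·4 ⇒ p(-2) = (1-p)(-1) ⇒ p = 1/3

p=1/3, q=2/5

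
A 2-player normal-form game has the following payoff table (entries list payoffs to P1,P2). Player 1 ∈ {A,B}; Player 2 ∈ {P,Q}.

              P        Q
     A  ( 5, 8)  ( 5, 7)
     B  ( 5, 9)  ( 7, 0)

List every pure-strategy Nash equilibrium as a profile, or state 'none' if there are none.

(A,P): NE
(A,Q): not NE [P1→B gives 7>5; P2→P gives 8>7]
(B,P): NE
(B,Q): not NE [P2→P gives 9>0]

Nash profiles: (A,P), (B,P)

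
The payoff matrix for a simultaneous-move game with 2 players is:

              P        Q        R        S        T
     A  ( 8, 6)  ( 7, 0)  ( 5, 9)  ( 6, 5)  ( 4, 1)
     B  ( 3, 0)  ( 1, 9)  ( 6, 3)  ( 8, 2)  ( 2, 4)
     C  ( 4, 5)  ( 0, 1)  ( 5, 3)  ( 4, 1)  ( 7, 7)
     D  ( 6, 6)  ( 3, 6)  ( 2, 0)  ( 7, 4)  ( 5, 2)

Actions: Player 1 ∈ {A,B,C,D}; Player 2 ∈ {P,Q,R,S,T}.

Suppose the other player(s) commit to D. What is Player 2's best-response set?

P2 best: {P,Q}

u_2(P vs D) = 6
u_2(Q vs D) = 6
u_2(R vs D) = 0
u_2(S vs D) = 4
u_2(T vs D) = 2
max payoff 6 at {P,Q}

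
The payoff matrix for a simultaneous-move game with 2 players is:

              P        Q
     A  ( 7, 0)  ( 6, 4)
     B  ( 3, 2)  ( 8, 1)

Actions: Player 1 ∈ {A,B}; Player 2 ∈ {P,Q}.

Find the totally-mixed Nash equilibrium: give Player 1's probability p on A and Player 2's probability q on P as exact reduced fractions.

P1 indiff ⇒ q·7+(1-q)·6 = q·3+(1-q)·8 ⇒ q(4) = (1-q)(2) ⇒ q = 1/3
P2 indiff ⇒ p·0+(1-p)·2 = p·4+(1-p)·1 ⇒ p(-4) = (1-p)(-1) ⇒ p = 1/5

p=1/5, q=1/3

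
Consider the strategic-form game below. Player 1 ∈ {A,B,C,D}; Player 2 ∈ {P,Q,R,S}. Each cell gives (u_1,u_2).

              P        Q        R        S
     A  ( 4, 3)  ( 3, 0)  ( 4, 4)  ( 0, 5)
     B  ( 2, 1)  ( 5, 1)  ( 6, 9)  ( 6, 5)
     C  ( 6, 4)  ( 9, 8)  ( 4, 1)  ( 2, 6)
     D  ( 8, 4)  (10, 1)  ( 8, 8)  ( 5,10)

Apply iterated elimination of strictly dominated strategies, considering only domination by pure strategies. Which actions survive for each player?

P1 drop A (D beats it: P:8>4 Q:10>3 R:8>4 S:5>0)
P1 drop C (D beats it: P:8>6 Q:10>9 R:8>4 S:5>2)
P2 drop P (R beats it: B:9>1 D:8>4)
P2 drop Q (R beats it: B:9>1 D:8>1)
P1→{B,D} P2→{R,S}

Survivors P1:{B,D} P2:{R,S}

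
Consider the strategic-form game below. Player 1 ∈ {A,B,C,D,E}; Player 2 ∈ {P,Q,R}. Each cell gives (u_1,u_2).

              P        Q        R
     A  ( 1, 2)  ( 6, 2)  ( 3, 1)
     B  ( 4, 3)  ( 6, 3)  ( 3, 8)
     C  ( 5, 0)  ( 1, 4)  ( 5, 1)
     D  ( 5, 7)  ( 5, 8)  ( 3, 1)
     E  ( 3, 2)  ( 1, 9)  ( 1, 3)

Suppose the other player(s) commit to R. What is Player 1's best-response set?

BR_1 = {C}

u_1(A vs R) = 3
u_1(B vs R) = 3
u_1(C vs R) = 5
u_1(D vs R) = 3
u_1(E vs R) = 1
max payoff 5 at {C}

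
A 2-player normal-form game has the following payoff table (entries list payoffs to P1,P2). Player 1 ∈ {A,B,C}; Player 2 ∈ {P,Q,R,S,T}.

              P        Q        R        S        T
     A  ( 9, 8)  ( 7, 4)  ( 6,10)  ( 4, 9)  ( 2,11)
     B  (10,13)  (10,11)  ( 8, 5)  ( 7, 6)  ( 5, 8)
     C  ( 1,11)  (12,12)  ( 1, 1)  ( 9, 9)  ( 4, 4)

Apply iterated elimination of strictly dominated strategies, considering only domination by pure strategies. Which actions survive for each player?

P1 drop A (B beats it: P:10>9 Q:10>7 R:8>6 S:7>4 T:5>2)
P2 drop R (P beats it: B:13>5 C:11>1)
P2 drop S (P beats it: B:13>6 C:11>9)
P2 drop T (P beats it: B:13>8 C:11>4)
P1→{B,C} P2→{P,Q}

IESDS → P1:{B,C} P2:{P,Q}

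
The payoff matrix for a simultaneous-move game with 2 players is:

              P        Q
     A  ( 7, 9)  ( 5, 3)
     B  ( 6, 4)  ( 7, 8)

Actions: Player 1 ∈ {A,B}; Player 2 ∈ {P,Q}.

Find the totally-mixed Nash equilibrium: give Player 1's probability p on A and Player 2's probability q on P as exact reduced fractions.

P1 indiff ⇒ q·7+(1-q)·5 = q·6+(1-q)·7 ⇒ q(1) = (1-q)(2) ⇒ q = 2/3
P2 indiff ⇒ p·9+(1-p)·4 = p·3+(1-p)·8 ⇒ p(6) = (1-p)(4) ⇒ p = 2/5

(p,q) = (2/5, 2/3)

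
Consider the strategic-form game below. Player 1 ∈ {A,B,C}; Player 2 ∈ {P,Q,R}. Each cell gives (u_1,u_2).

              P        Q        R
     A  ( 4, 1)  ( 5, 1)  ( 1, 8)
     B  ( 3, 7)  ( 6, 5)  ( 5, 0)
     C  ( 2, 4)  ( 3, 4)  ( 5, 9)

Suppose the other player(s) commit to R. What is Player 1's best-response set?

u_1(A vs R) = 1
u_1(B vs R) = 5
u_1(C vs R) = 5
max payoff 5 at {B,C}

argmax u_1 = {B,C}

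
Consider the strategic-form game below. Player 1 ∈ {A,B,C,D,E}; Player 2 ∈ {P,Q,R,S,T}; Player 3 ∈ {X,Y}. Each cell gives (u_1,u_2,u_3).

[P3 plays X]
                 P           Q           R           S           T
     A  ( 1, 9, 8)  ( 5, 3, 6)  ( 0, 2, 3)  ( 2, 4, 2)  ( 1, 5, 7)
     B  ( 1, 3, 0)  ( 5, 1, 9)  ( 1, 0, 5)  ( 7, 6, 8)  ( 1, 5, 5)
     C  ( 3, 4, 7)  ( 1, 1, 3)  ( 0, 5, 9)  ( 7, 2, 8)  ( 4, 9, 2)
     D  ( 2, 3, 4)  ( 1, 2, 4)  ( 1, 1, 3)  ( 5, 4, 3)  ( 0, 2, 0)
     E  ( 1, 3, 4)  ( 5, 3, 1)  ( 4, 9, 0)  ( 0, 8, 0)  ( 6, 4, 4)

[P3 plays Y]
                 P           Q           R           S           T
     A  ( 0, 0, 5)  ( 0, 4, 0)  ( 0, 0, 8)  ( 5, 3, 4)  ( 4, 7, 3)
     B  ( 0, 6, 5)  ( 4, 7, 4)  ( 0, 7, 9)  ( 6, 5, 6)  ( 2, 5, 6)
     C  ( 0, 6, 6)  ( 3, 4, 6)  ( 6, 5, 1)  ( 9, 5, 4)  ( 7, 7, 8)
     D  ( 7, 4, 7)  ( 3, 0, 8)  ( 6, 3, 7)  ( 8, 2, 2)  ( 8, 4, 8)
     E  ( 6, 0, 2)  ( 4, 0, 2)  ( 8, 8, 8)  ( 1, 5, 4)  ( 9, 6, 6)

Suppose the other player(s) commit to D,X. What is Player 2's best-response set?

BR_2 = {S}

u_2(P vs D,X) = 3
u_2(Q vs D,X) = 2
u_2(R vs D,X) = 1
u_2(S vs D,X) = 4
u_2(T vs D,X) = 2
max payoff 4 at {S}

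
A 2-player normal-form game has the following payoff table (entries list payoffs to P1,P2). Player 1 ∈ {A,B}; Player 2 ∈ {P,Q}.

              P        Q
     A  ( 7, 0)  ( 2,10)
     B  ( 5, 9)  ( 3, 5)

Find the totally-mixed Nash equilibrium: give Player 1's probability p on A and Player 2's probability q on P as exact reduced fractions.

P1 mixes 2/7 on A; P2 mixes 1/3 on P

P1 indiff ⇒ q·7+(1-q)·2 = q·5+(1-q)·3 ⇒ q(2) = (1-q)(1) ⇒ q = 1/3
P2 indiff ⇒ p·0+(1-p)·9 = p·10+(1-p)·5 ⇒ p(-10) = (1-p)(-4) ⇒ p = 2/7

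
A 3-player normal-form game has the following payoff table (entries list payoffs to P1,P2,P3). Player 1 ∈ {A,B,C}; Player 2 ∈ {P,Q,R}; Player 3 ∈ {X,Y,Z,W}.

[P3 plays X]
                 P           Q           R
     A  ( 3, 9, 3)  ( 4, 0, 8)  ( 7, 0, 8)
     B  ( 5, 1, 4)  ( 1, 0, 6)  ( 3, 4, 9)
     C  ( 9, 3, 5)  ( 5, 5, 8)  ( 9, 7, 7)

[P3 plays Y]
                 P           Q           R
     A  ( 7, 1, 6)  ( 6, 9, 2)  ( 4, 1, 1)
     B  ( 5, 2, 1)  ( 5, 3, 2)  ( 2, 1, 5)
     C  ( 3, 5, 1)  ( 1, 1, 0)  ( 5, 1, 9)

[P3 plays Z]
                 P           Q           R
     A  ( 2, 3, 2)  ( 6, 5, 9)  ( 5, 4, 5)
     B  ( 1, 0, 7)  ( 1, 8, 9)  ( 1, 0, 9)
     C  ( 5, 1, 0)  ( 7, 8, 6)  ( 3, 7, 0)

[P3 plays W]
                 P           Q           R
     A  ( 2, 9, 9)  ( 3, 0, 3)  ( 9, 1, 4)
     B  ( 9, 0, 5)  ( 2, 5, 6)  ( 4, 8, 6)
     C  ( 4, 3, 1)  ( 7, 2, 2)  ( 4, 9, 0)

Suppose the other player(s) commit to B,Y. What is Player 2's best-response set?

BR_2 = {Q}

u_2(P vs B,Y) = 2
u_2(Q vs B,Y) = 3
u_2(R vs B,Y) = 1
max payoff 3 at {Q}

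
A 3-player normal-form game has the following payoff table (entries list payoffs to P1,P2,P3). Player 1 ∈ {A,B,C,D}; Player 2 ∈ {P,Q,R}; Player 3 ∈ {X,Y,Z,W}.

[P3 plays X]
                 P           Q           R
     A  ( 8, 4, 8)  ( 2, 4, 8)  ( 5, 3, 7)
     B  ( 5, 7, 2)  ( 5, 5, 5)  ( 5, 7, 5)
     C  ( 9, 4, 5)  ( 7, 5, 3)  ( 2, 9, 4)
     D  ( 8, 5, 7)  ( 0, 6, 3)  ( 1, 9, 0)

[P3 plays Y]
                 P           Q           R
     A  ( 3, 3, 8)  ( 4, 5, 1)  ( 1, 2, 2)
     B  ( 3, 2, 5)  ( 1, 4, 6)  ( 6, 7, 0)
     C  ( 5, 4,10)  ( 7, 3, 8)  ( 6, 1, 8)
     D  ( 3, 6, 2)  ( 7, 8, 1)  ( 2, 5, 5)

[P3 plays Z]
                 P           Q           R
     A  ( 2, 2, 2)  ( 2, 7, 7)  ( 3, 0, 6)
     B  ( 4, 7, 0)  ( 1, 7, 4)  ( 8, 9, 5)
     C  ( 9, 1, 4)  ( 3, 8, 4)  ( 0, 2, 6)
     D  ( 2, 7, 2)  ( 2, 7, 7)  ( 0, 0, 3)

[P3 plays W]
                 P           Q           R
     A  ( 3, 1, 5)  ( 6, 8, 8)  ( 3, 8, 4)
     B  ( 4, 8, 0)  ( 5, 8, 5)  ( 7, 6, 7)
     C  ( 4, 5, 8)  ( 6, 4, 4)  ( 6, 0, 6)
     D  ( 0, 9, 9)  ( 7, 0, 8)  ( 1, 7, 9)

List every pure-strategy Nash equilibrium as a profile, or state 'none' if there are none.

PSNE = {(C,P,Y)}

(A,P,X): not NE [P1→C gives 9>8]
(A,P,Y): not NE [P1→C gives 5>3; P2→Q gives 5>3]
(A,P,Z): not NE [P1→C gives 9>2; P2→Q gives 7>2; P3→Y gives 8>2]
(A,P,W): not NE [P1→C gives 4>3; P2→R gives 8>1; P3→Y gives 8>5]
(A,Q,X): not NE [P1→C gives 7>2]
(A,Q,Y): not NE [P1→D gives 7>4; P3→W gives 8>1]
(A,Q,Z): not NE [P1→C gives 3>2; P3→W gives 8>7]
(A,Q,W): not NE [P1→D gives 7>6]
(A,R,X): not NE [P2→Q gives 4>3]
(A,R,Y): not NE [P1→C gives 6>1; P2→Q gives 5>2; P3→X gives 7>2]
(A,R,Z): not NE [P1→B gives 8>3; P2→Q gives 7>0; P3→X gives 7>6]
(A,R,W): not NE [P1→B gives 7>3; P3→X gives 7>4]
(B,P,X): not NE [P1→C gives 9>5; P3→Y gives 5>2]
(B,P,Y): not NE [P1→C gives 5>3; P2→R gives 7>2]
(B,P,Z): not NE [P1→C gives 9>4; P2→R gives 9>7; P3→Y gives 5>0]
(B,P,W): not NE [P3→Y gives 5>0]
(B,Q,X): not NE [P1→C gives 7>5; P2→R gives 7>5; P3→Y gives 6>5]
(B,Q,Y): not NE [P1→D gives 7>1; P2→R gives 7>4]
(B,Q,Z): not NE [P1→C gives 3>1; P2→R gives 9>7; P3→Y gives 6>4]
(B,Q,W): not NE [P1→D gives 7>5; P3→Y gives 6>5]
(B,R,X): not NE [P3→W gives 7>5]
(B,R,Y): not NE [P3→W gives 7>0]
(B,R,Z): not NE [P3→W gives 7>5]
(B,R,W): not NE [P2→Q gives 8>6]
(C,P,X): not NE [P2→R gives 9>4; P3→Y gives 10>5]
(C,P,Y): NE
(C,P,Z): not NE [P2→Q gives 8>1; P3→Y gives 10>4]
(C,P,W): not NE [P3→Y gives 10>8]
(C,Q,X): not NE [P2→R gives 9>5; P3→Y gives 8>3]
(C,Q,Y): not NE [P2→P gives 4>3]
(C,Q,Z): not NE [P3→Y gives 8>4]
(C,Q,W): not NE [P1→D gives 7>6; P2→P gives 5>4; P3→Y gives 8>4]
(C,R,X): not NE [P1→B gives 5>2; P3→Y gives 8>4]
(C,R,Y): not NE [P2→P gives 4>1]
(C,R,Z): not NE [P1→B gives 8>0; P2→Q gives 8>2; P3→Y gives 8>6]
(C,R,W): not NE [P1→B gives 7>6; P2→P gives 5>0; P3→Y gives 8>6]
(D,P,X): not NE [P1→C gives 9>8; P2→R gives 9>5; P3→W gives 9>7]
(D,P,Y): not NE [P1→C gives 5>3; P2→Q gives 8>6; P3→W gives 9>2]
(D,P,Z): not NE [P1→C gives 9>2; P3→W gives 9>2]
(D,P,W): not NE [P1→C gives 4>0]
(D,Q,X): not NE [P1→C gives 7>0; P2→R gives 9>6; P3→W gives 8>3]
(D,Q,Y): not NE [P3→W gives 8>1]
(D,Q,Z): not NE [P1→C gives 3>2; P3→W gives 8>7]
(D,Q,W): not NE [P2→P gives 9>0]
(D,R,X): not NE [P1→B gives 5>1; P3→W gives 9>0]
(D,R,Y): not NE [P1→C gives 6>2; P2→Q gives 8>5; P3→W gives 9>5]
(D,R,Z): not NE [P1→B gives 8>0; P2→Q gives 7>0; P3→W gives 9>3]
(D,R,W): not NE [P1→B gives 7>1; P2→P gives 9>7]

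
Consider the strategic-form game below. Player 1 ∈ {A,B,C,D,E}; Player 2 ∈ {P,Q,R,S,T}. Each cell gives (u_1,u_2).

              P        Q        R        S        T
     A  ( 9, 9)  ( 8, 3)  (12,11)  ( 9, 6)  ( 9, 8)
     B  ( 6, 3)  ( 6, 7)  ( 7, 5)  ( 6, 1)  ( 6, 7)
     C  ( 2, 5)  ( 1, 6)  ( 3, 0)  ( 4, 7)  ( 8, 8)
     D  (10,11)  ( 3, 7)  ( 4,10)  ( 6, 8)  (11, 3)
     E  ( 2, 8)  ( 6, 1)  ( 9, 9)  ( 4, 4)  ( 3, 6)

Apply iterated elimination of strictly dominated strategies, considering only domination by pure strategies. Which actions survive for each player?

P1 drop B (A beats it: P:9>6 Q:8>6 R:12>7 S:9>6 T:9>6)
P1 drop C (A beats it: P:9>2 Q:8>1 R:12>3 S:9>4 T:9>8)
P1 drop E (A beats it: P:9>2 Q:8>6 R:12>9 S:9>4 T:9>3)
P2 drop Q (P beats it: A:9>3 D:11>7)
P2 drop S (P beats it: A:9>6 D:11>8)
P2 drop T (P beats it: A:9>8 D:11>3)
P1→{A,D} P2→{P,R}

Survivors P1:{A,D} P2:{P,R}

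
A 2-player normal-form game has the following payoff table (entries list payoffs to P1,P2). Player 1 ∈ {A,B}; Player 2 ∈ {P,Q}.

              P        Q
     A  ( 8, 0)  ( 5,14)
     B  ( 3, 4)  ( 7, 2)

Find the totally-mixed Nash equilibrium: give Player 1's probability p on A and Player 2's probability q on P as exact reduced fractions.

P1 mixes 1/8 on A; P2 mixes 2/7 on P

P1 indiff ⇒ q·8+(1-q)·5 = q·3+(1-q)·7 ⇒ q(5) = (1-q)(2) ⇒ q = 2/7
P2 indiff ⇒ p·0+(1-p)·4 = p·14+(1-p)·2 ⇒ p(-14) = (1-p)(-2) ⇒ p = 1/8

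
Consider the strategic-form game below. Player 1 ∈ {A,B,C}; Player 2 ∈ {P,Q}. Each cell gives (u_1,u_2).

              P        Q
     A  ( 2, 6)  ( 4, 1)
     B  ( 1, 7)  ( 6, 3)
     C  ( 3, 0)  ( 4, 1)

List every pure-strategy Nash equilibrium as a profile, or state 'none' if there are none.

No pure NE.

(A,P): not NE [P1→C gives 3>2]
(A,Q): not NE [P1→B gives 6>4; P2→P gives 6>1]
(B,P): not NE [P1→C gives 3>1]
(B,Q): not NE [P2→P gives 7>3]
(C,P): not NE [P2→Q gives 1>0]
(C,Q): not NE [P1→B gives 6>4]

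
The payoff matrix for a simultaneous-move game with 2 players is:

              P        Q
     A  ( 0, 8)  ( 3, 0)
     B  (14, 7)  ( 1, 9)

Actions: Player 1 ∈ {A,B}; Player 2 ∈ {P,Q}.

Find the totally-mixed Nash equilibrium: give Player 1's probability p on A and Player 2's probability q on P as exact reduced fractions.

P1 indiff ⇒ q·0+(1-q)·3 = q·14+(1-q)·1 ⇒ q(-14) = (1-q)(-2) ⇒ q = 1/8
P2 indiff ⇒ p·8+(1-p)·7 = p·0+(1-p)·9 ⇒ p(8) = (1-p)(2) ⇒ p = 1/5

P1 mixes 1/5 on A; P2 mixes 1/8 on P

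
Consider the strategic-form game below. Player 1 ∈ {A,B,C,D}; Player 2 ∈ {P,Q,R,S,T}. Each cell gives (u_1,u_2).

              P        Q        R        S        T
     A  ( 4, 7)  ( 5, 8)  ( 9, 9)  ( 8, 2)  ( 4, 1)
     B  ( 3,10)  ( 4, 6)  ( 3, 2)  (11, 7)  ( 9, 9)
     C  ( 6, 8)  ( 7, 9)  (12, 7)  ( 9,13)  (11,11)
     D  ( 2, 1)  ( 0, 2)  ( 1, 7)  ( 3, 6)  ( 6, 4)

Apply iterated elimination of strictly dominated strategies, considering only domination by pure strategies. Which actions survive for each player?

Remaining: P1:{B,C} P2:{P,S,T}

P1 drop A (C beats it: P:6>4 Q:7>5 R:12>9 S:9>8 T:11>4)
P1 drop D (B beats it: P:3>2 Q:4>0 R:3>1 S:11>3 T:9>6)
P2 drop Q (S beats it: B:7>6 C:13>9)
P2 drop R (P beats it: B:10>2 C:8>7)
P1→{B,C} P2→{P,S,T}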